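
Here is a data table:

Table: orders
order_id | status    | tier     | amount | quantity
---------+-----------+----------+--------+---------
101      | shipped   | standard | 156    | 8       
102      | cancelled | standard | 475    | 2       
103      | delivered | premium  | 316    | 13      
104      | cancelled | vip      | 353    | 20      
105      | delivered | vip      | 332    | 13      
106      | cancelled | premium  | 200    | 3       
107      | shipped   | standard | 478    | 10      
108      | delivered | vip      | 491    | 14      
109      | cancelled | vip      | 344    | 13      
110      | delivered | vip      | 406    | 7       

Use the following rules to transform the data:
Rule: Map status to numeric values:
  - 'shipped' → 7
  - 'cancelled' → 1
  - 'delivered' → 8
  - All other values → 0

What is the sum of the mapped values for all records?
50

Step 1: Apply mapping to each record
Step 2: Count by status:
  'shipped': 2 records × 7 = 14
  'cancelled': 4 records × 1 = 4
  'delivered': 4 records × 8 = 32
Step 3: Sum all mapped values = 50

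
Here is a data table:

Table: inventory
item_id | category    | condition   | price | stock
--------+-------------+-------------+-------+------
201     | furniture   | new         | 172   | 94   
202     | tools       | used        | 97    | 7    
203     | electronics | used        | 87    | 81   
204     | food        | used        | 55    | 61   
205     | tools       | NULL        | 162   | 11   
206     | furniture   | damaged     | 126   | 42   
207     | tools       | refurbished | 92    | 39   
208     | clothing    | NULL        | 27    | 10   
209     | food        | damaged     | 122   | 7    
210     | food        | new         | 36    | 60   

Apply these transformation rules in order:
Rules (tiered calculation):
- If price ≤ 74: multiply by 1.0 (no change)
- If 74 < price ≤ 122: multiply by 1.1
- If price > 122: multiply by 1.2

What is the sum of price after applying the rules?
1107.8

Step 1: Tier 1 (price ≤ 74): 3 records, sum = 118 × 1.0 = 118.0
Step 2: Tier 2 (74 < price ≤ 122): 4 records, sum = 398 × 1.1 = 437.8
Step 3: Tier 3 (price > 122): 3 records, sum = 460 × 1.2 = 552.0
Step 4: Final sum = 118.0 + 437.8 + 552.0 = 1107.8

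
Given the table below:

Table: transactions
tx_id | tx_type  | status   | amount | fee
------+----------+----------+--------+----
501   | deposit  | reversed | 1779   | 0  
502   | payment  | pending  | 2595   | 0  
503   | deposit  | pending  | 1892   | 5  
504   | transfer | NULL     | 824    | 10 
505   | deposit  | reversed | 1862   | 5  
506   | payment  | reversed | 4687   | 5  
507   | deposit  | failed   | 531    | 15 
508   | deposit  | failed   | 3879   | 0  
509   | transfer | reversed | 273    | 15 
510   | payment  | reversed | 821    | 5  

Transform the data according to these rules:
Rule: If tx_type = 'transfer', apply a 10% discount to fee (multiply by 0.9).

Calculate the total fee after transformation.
57.5

Step 1: Records with tx_type = 'transfer' have total fee = 25
Step 2: Apply multiplier: 25 × 0.9 = 22.5
Step 3: Other records total: 35
Step 4: Final sum = 22.5 + 35 = 57.5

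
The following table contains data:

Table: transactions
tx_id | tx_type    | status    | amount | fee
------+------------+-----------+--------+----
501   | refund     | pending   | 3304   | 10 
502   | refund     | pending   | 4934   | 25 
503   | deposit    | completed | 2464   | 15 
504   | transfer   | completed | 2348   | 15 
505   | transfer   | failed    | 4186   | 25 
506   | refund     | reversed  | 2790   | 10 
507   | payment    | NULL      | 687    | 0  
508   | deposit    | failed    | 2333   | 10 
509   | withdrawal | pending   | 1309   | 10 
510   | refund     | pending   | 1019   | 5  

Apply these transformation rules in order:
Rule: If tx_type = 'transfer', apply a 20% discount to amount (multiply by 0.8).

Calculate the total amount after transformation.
24067.2

Step 1: Records with tx_type = 'transfer' have total amount = 6534
Step 2: Apply multiplier: 6534 × 0.8 = 5227.2
Step 3: Other records total: 18840
Step 4: Final sum = 5227.2 + 18840 = 24067.2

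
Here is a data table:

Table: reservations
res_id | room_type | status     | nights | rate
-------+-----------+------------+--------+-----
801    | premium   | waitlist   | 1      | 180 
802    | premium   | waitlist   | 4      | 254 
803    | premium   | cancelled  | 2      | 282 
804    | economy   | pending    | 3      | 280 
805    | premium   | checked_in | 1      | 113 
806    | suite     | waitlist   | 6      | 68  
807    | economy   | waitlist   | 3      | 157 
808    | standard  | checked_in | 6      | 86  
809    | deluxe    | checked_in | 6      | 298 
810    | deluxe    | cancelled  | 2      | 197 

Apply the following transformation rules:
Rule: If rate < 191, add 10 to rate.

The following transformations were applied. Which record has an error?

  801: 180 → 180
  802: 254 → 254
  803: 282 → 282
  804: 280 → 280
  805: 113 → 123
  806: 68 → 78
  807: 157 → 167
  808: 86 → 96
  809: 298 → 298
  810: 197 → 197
Record 801 has an error. The correct transformed value should be 190, not 180.

Step 1: Check each record against the rule
Step 2: Record 801 has rate = 180
Step 3: Since 180 < 191, the bonus should have been applied
Step 4: Correct value = 190, but claimed value = 180
Conclusion: Record 801 has the error.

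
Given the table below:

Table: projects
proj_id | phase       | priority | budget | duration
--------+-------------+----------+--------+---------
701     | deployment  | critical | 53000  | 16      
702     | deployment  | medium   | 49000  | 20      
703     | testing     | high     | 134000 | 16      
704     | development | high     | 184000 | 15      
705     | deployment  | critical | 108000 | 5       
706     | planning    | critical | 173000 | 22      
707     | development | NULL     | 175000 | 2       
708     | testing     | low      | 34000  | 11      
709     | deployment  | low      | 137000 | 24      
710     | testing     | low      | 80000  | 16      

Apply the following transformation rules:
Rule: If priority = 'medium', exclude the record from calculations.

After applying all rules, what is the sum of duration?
127

Step 1: Identify records where priority = 'medium'
Step 2: The excluded records sum to 20
Step 3: Original total duration = 147
Step 4: Remaining total = 147 - 20 = 127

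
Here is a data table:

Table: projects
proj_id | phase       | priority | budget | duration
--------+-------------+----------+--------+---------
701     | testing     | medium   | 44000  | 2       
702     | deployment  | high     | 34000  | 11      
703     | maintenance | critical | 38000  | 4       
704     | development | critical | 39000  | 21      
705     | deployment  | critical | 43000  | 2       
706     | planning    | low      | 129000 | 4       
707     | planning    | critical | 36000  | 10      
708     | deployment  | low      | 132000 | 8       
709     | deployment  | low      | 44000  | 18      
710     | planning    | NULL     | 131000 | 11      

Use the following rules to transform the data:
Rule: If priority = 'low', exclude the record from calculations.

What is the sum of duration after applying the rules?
61

Step 1: Identify records where priority = 'low'
Step 2: The excluded records sum to 30
Step 3: Original total duration = 91
Step 4: Remaining total = 91 - 30 = 61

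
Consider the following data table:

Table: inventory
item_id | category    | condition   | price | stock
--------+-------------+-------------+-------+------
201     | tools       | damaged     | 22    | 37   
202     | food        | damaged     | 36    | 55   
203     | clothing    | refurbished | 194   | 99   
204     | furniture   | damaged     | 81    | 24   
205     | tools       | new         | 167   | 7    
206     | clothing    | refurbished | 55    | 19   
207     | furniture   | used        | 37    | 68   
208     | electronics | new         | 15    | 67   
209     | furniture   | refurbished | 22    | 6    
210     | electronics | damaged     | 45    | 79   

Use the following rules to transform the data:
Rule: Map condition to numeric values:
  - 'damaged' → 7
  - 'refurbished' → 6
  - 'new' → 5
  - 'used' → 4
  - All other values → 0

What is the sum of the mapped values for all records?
60

Step 1: Apply mapping to each record
Step 2: Count by status:
  'damaged': 4 records × 7 = 28
  'refurbished': 3 records × 6 = 18
  'new': 2 records × 5 = 10
  'used': 1 records × 4 = 4
Step 3: Sum all mapped values = 60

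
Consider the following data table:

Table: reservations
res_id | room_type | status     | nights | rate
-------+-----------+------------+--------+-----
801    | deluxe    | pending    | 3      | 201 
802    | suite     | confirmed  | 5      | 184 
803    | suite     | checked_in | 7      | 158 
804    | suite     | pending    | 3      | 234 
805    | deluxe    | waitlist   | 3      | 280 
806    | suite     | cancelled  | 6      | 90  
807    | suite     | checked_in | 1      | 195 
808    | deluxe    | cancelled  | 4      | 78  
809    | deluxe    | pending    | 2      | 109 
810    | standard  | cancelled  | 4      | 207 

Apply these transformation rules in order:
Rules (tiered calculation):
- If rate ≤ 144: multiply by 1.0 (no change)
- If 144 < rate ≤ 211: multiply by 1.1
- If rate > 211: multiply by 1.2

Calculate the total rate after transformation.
1933.3

Step 1: Tier 1 (rate ≤ 144): 3 records, sum = 277 × 1.0 = 277.0
Step 2: Tier 2 (144 < rate ≤ 211): 5 records, sum = 945 × 1.1 = 1039.5
Step 3: Tier 3 (rate > 211): 2 records, sum = 514 × 1.2 = 616.8
Step 4: Final sum = 277.0 + 1039.5 + 616.8 = 1933.3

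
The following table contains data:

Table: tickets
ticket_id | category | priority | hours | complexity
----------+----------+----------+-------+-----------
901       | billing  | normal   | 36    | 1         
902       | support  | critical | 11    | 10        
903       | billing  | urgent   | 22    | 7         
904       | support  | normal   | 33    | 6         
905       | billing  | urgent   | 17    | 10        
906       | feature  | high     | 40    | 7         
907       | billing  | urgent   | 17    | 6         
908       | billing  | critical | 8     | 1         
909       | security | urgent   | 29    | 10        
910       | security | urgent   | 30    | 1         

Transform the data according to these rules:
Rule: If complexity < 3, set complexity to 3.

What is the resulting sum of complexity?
65

Step 1: 3 records have complexity < 3
Step 2: These records originally summed to 3
Step 3: After setting to minimum: 3 × 3 = 9
Step 4: Unaffected records sum: 56
Step 5: Final sum = 9 + 56 = 65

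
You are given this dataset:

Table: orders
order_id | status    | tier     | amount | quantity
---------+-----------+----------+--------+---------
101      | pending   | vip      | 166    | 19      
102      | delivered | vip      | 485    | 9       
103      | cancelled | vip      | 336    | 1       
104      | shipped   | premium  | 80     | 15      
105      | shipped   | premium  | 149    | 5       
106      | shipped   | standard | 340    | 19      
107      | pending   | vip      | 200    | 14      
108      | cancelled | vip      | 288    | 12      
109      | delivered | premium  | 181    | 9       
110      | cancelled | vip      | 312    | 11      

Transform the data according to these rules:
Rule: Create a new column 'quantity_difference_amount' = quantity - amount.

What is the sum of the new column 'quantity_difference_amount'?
-2423

Step 1: For each record, compute quantity - amount
Example calculations:
  19 - 166 = -147
  9 - 485 = -476
  1 - 336 = -335
  ...
Step 2: Sum all derived values
Step 3: Total = -2423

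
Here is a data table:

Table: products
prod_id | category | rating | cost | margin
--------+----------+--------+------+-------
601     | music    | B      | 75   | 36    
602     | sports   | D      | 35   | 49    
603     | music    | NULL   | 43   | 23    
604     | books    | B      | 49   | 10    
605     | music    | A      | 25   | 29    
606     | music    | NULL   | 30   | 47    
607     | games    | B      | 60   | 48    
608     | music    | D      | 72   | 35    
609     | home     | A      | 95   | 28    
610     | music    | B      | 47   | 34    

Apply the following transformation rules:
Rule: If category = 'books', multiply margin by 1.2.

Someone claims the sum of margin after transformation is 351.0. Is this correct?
No, the correct result is 341.0.

Step 1: Calculate the correct sum after transformation
Step 2: Apply multiplier 1.2 to records where category = 'books'
Step 3: Correct result = 341.0
Step 4: Claimed result = 351.0
Step 5: 341.0 ≠ 351.0
Conclusion: The claimed result is incorrect. The correct answer is 341.0.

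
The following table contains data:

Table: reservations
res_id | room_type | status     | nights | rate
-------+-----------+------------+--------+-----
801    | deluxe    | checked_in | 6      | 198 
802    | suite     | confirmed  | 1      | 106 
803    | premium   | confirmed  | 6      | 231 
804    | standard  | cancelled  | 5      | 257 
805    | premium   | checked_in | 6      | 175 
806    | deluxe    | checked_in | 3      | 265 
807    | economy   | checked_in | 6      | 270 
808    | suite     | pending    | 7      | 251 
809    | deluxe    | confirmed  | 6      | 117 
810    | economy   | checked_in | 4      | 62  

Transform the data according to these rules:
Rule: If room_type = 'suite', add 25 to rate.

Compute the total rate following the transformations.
1982

Step 1: Count records where room_type = 'suite': 2
Step 2: Total bonus added: 2 × 25 = 50
Step 3: Original sum of rate: 1932
Step 4: Final sum = 1932 + 50 = 1982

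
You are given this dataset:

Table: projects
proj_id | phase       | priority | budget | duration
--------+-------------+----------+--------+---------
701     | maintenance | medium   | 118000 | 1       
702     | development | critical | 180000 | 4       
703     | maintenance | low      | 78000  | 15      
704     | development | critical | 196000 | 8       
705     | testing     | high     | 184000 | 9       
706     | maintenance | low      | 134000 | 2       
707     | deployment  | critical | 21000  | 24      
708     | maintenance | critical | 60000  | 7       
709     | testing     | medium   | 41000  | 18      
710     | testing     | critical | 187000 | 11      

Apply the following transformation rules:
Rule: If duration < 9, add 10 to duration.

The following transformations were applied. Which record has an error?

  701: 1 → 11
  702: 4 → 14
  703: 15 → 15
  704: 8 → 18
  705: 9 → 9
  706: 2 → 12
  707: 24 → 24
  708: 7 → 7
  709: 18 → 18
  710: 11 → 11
Record 708 has an error. The correct transformed value should be 17, not 7.

Step 1: Check each record against the rule
Step 2: Record 708 has duration = 7
Step 3: Since 7 < 9, the bonus should have been applied
Step 4: Correct value = 17, but claimed value = 7
Conclusion: Record 708 has the error.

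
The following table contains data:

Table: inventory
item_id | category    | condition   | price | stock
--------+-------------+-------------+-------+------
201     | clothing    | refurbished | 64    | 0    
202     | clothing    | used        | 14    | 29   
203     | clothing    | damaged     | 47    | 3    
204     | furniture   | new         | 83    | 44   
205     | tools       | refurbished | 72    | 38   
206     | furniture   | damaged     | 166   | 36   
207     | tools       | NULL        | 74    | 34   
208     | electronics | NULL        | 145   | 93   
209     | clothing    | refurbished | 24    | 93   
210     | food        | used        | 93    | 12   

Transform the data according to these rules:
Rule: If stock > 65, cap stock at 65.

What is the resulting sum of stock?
326

Step 1: 2 records have stock > 65
Step 2: These records originally summed to 186
Step 3: After capping: 2 × 65 = 130
Step 4: Unaffected records sum: 196
Step 5: Final sum = 130 + 196 = 326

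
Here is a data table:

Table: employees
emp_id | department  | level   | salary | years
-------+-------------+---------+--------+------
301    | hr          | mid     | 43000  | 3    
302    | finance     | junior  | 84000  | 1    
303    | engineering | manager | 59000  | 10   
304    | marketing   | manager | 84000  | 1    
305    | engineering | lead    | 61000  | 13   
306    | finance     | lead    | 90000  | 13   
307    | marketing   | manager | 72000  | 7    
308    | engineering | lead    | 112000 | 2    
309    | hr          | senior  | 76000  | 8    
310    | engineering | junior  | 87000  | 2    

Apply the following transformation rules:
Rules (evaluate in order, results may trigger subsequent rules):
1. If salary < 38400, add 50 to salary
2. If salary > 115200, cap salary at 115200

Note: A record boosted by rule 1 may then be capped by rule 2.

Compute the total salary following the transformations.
768000

Step 1: Apply rule 1 to records with salary < 38400
  - 0 records get bonus of 50
  - Of these, 0 records then exceed 115200 and get capped
Step 2: Apply rule 2 to records with salary > 115200
  - 0 records (original) are capped
Step 3: Calculate final sum = 768000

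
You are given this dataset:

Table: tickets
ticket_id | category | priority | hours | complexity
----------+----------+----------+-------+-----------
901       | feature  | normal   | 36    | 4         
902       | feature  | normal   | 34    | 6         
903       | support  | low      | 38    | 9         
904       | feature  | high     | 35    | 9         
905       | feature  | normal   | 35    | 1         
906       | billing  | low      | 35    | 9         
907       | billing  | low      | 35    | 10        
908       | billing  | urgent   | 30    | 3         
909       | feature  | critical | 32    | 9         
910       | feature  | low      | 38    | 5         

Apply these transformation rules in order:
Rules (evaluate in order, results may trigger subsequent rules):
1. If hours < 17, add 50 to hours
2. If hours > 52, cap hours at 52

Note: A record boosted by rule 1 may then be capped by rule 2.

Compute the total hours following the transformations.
348

Step 1: Apply rule 1 to records with hours < 17
  - 0 records get bonus of 50
  - Of these, 0 records then exceed 52 and get capped
Step 2: Apply rule 2 to records with hours > 52
  - 0 records (original) are capped
Step 3: Calculate final sum = 348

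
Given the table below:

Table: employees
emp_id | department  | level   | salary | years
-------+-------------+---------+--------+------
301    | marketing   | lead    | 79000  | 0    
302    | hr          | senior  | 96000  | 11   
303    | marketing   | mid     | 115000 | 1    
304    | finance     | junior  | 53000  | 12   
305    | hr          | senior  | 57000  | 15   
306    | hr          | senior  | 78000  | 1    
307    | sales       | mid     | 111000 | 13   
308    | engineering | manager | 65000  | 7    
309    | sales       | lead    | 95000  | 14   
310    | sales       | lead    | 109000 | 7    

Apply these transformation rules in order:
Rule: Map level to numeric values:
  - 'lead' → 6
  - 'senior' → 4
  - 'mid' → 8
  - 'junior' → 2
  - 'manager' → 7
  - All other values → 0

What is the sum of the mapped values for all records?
55

Step 1: Apply mapping to each record
Step 2: Count by status:
  'lead': 3 records × 6 = 18
  'senior': 3 records × 4 = 12
  'mid': 2 records × 8 = 16
  'junior': 1 records × 2 = 2
  'manager': 1 records × 7 = 7
Step 3: Sum all mapped values = 55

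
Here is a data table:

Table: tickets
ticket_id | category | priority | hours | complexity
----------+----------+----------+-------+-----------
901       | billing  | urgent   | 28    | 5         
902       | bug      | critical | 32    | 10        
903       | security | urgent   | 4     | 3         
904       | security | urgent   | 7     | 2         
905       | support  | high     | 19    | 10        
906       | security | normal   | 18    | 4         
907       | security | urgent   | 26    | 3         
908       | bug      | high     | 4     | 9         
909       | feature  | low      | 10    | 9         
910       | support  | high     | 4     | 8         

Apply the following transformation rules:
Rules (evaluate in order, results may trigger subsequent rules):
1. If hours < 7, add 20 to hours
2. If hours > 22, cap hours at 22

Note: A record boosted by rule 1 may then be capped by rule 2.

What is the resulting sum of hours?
186

Step 1: Apply rule 1 to records with hours < 7
  - 3 records get bonus of 20
  - Of these, 3 records then exceed 22 and get capped
Step 2: Apply rule 2 to records with hours > 22
  - 3 records (original) are capped
Step 3: Calculate final sum = 186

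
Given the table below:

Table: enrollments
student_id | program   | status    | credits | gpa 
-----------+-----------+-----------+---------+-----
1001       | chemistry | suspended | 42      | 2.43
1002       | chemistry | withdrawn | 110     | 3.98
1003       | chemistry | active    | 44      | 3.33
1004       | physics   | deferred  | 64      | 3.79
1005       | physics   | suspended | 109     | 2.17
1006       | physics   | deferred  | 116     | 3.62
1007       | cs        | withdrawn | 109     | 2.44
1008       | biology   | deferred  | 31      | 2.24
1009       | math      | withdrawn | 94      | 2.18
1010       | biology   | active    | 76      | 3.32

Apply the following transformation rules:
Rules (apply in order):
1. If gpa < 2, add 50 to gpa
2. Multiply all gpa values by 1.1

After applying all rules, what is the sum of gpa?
32.45

Step 1: Apply Rule 1 - Add 50 to records with gpa < 2
  - 0 records affected: 0 + (0 × 50) = 0
  - Unaffected records: 29.5
  - Sum after Rule 1: 29.5
Step 2: Apply Rule 2 - Multiply all by 1.1
  - 29.5 × 1.1 = 32.45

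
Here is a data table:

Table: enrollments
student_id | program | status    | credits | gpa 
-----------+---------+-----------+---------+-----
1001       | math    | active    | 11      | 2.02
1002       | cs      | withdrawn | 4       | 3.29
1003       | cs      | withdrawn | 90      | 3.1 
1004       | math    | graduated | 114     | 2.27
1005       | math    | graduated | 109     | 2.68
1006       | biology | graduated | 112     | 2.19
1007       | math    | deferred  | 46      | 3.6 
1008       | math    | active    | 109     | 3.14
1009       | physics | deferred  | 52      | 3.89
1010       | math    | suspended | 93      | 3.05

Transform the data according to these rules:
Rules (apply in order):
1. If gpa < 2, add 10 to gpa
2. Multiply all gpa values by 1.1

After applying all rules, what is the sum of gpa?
32.15

Step 1: Apply Rule 1 - Add 10 to records with gpa < 2
  - 0 records affected: 0 + (0 × 10) = 0
  - Unaffected records: 29.23
  - Sum after Rule 1: 29.23
Step 2: Apply Rule 2 - Multiply all by 1.1
  - 29.23 × 1.1 = 32.15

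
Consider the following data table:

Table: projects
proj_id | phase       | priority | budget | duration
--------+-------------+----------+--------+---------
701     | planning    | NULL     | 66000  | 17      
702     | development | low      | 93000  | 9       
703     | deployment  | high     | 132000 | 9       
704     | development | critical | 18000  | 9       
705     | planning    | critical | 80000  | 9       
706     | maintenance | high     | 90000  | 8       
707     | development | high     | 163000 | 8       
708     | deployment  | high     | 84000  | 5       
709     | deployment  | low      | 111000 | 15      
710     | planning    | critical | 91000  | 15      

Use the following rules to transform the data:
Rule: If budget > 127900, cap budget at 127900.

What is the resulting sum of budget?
888800

Step 1: 2 records have budget > 127900
Step 2: These records originally summed to 295000
Step 3: After capping: 2 × 127900 = 255800
Step 4: Unaffected records sum: 633000
Step 5: Final sum = 255800 + 633000 = 888800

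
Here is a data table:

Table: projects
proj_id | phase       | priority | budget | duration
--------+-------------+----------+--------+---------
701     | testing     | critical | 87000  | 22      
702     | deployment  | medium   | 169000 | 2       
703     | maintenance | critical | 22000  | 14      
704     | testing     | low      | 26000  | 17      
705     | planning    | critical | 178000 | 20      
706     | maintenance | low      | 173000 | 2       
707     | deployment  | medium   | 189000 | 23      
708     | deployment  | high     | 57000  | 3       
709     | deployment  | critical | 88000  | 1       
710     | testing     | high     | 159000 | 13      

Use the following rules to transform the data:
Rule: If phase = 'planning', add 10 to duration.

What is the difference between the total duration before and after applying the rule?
10

Step 1: Original sum of duration = 117
Step 2: 1 records have phase = 'planning'
Step 3: Each affected record changes by 10
Step 4: Total change = 1 × 10 = 10
Step 5: New sum = 117 + 10 = 127
Step 6: Difference = |127 - 117| = 10
        (Sum increased by 10)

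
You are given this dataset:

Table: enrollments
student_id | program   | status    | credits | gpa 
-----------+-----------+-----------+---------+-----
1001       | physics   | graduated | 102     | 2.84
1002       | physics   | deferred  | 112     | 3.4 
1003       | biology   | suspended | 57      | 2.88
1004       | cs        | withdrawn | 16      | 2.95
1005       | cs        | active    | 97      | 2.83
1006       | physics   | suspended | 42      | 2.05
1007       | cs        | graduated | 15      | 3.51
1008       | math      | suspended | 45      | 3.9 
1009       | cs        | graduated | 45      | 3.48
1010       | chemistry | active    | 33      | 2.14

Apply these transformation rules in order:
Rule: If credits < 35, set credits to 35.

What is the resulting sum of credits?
605

Step 1: 3 records have credits < 35
Step 2: These records originally summed to 64
Step 3: After setting to minimum: 3 × 35 = 105
Step 4: Unaffected records sum: 500
Step 5: Final sum = 105 + 500 = 605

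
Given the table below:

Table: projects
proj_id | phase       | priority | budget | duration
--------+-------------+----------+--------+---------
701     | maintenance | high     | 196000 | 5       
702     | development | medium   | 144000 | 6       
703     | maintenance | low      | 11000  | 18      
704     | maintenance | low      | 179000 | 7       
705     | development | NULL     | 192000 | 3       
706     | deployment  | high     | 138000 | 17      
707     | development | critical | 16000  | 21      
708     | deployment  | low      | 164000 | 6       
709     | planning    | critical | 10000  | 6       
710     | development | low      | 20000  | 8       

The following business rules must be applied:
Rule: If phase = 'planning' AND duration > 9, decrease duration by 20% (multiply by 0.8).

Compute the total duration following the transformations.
97

Step 1: Find records where phase = 'planning' AND duration > 9
Step 2: 0 records match, summing to 0
Step 3: After multiplier: 0 × 0.8 = 0.0
Step 4: Unaffected records sum: 97
Step 5: Final sum = 0.0 + 97 = 97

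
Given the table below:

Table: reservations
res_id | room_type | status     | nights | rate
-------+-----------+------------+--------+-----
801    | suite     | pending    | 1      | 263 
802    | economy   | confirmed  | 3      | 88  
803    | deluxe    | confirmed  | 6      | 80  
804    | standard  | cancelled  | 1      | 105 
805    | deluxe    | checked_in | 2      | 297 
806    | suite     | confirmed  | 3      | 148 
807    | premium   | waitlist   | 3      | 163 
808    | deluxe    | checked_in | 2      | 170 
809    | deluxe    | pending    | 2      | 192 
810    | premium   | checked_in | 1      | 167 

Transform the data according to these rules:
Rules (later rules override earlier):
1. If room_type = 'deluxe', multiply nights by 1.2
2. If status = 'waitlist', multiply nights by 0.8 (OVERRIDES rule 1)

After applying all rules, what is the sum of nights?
25.8

Step 1: Rule 2 takes priority for records with status = 'waitlist'
  - 1 records: 3 × 0.8 = 2.4
Step 2: Rule 1 applies to remaining records with room_type = 'deluxe'
  - 4 records: 12 × 1.2 = 14.4
Step 3: Other records unchanged: 9
Step 4: Final sum = 2.4 + 14.4 + 9 = 25.8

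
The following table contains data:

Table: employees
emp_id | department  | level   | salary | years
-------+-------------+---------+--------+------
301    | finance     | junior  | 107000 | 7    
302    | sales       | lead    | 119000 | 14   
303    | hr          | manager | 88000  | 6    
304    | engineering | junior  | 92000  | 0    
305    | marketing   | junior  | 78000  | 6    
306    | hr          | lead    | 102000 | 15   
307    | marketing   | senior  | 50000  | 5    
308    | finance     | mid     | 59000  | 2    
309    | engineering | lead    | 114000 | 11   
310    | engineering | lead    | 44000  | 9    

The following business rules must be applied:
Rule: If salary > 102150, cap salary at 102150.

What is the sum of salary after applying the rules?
819450

Step 1: 3 records have salary > 102150
Step 2: These records originally summed to 340000
Step 3: After capping: 3 × 102150 = 306450
Step 4: Unaffected records sum: 513000
Step 5: Final sum = 306450 + 513000 = 819450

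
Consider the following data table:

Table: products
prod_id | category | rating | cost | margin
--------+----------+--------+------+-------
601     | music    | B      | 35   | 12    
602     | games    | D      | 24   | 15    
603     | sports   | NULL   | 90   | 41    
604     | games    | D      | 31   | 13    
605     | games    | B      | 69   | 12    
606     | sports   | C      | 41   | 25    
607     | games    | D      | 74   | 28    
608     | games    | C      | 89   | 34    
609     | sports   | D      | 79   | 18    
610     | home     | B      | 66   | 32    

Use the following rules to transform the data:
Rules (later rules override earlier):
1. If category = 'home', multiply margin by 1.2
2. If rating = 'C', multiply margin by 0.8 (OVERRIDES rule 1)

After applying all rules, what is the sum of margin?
224.6

Step 1: Rule 2 takes priority for records with rating = 'C'
  - 2 records: 59 × 0.8 = 47.2
Step 2: Rule 1 applies to remaining records with category = 'home'
  - 1 records: 32 × 1.2 = 38.4
Step 3: Other records unchanged: 139
Step 4: Final sum = 47.2 + 38.4 + 139 = 224.6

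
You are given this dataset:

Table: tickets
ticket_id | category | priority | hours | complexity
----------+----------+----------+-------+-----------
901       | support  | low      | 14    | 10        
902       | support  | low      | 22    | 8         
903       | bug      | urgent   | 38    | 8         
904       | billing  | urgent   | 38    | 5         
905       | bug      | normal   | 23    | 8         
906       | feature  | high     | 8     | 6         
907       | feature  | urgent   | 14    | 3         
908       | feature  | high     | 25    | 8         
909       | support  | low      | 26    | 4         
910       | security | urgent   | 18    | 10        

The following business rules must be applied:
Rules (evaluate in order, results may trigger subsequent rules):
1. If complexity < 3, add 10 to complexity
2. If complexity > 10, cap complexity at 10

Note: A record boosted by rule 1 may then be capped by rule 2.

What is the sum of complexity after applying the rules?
70

Step 1: Apply rule 1 to records with complexity < 3
  - 0 records get bonus of 10
  - Of these, 0 records then exceed 10 and get capped
Step 2: Apply rule 2 to records with complexity > 10
  - 0 records (original) are capped
Step 3: Calculate final sum = 70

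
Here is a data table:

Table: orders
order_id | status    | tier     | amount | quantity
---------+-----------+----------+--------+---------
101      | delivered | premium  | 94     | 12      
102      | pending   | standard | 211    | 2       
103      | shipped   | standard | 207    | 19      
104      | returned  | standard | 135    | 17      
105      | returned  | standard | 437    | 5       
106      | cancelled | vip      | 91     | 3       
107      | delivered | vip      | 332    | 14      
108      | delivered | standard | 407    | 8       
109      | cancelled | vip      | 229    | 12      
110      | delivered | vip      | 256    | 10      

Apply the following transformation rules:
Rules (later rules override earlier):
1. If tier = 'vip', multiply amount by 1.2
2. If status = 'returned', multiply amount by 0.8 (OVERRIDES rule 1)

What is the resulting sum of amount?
2466.2

Step 1: Rule 2 takes priority for records with status = 'returned'
  - 2 records: 572 × 0.8 = 457.6
Step 2: Rule 1 applies to remaining records with tier = 'vip'
  - 4 records: 908 × 1.2 = 1089.6
Step 3: Other records unchanged: 919
Step 4: Final sum = 457.6 + 1089.6 + 919 = 2466.2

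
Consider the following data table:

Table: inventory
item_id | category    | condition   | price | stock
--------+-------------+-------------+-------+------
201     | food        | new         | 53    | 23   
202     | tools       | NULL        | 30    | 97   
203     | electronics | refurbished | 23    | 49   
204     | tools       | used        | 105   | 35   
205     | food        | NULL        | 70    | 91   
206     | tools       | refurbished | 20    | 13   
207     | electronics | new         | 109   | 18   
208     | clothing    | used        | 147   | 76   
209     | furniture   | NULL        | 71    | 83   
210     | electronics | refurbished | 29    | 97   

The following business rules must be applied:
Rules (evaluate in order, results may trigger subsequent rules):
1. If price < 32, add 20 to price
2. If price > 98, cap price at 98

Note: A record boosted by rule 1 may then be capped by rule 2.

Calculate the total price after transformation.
670

Step 1: Apply rule 1 to records with price < 32
  - 4 records get bonus of 20
  - Of these, 0 records then exceed 98 and get capped
Step 2: Apply rule 2 to records with price > 98
  - 3 records (original) are capped
Step 3: Calculate final sum = 670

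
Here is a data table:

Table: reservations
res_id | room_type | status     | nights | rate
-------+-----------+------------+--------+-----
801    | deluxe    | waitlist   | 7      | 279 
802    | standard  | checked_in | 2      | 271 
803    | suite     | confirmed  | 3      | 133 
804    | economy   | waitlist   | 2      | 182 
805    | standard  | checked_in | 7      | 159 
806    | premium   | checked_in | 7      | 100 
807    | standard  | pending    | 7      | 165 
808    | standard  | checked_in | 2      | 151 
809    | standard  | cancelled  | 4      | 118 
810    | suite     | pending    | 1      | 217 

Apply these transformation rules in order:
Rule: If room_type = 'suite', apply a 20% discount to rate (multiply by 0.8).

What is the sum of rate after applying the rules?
1705.0

Step 1: Records with room_type = 'suite' have total rate = 350
Step 2: Apply multiplier: 350 × 0.8 = 280.0
Step 3: Other records total: 1425
Step 4: Final sum = 280.0 + 1425 = 1705.0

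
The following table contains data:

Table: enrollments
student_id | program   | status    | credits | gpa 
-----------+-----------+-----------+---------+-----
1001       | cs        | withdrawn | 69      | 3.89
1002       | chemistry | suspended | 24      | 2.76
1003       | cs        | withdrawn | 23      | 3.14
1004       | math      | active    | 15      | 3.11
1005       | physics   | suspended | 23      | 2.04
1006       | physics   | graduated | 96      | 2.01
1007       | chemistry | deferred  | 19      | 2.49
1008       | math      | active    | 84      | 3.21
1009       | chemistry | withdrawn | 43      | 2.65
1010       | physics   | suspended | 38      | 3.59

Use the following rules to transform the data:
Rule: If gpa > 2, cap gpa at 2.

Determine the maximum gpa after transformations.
2

Step 1: Original maximum gpa = 3.89
Step 2: Apply cap at 2
Step 3: 10 records had gpa > 2 and were capped
Step 4: Maximum after transformation = 2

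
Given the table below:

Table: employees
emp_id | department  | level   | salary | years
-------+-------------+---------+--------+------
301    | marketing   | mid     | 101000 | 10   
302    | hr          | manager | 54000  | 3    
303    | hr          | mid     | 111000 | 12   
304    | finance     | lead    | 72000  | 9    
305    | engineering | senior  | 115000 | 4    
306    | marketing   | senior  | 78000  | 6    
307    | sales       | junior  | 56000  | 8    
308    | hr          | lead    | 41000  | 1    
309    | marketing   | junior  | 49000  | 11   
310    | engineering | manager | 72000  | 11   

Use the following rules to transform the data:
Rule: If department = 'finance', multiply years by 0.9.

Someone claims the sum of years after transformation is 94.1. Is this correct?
No, the correct result is 74.1.

Step 1: Calculate the correct sum after transformation
Step 2: Apply multiplier 0.9 to records where department = 'finance'
Step 3: Correct result = 74.1
Step 4: Claimed result = 94.1
Step 5: 74.1 ≠ 94.1
Conclusion: The claimed result is incorrect. The correct answer is 74.1.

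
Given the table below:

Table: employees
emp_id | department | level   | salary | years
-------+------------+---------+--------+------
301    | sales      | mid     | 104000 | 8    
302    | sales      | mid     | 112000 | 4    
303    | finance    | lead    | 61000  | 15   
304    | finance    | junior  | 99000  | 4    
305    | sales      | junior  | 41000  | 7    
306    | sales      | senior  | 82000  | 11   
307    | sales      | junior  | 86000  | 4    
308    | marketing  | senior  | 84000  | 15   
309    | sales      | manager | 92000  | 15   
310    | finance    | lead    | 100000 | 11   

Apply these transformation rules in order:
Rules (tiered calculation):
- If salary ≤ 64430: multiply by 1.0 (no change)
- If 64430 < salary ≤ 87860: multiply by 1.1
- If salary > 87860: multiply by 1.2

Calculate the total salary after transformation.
987600.0

Step 1: Tier 1 (salary ≤ 64430): 2 records, sum = 102000 × 1.0 = 102000.0
Step 2: Tier 2 (64430 < salary ≤ 87860): 3 records, sum = 252000 × 1.1 = 277200.0
Step 3: Tier 3 (salary > 87860): 5 records, sum = 507000 × 1.2 = 608400.0
Step 4: Final sum = 102000.0 + 277200.0 + 608400.0 = 987600.0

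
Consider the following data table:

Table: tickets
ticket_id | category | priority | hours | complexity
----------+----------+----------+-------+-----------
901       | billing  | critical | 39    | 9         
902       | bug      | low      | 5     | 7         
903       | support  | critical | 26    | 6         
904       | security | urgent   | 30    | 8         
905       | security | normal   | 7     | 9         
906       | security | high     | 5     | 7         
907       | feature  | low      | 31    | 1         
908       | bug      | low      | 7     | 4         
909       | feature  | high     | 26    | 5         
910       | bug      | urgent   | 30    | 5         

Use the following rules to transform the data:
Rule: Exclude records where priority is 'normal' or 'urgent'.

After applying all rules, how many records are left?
7

Step 1: Count records to exclude
  - 1 (normal) + 2 (urgent) = 3 records
Step 2: Total records: 10
Step 3: Remaining = 10 - 3 = 7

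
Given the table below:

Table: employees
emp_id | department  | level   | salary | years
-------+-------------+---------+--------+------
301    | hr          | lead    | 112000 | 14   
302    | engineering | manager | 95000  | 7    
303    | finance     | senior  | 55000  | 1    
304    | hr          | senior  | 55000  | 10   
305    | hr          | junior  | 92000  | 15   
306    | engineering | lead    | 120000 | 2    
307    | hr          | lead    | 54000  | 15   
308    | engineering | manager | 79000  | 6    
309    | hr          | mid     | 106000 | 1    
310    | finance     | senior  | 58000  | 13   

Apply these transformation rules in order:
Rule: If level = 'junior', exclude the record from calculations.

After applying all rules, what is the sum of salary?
734000

Step 1: Identify records where level = 'junior'
Step 2: The excluded records sum to 92000
Step 3: Original total salary = 826000
Step 4: Remaining total = 826000 - 92000 = 734000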